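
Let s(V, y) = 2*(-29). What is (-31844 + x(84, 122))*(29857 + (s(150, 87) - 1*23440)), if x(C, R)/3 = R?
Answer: -200168602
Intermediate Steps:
s(V, y) = -58
x(C, R) = 3*R
(-31844 + x(84, 122))*(29857 + (s(150, 87) - 1*23440)) = (-31844 + 3*122)*(29857 + (-58 - 1*23440)) = (-31844 + 366)*(29857 + (-58 - 23440)) = -31478*(29857 - 23498) = -31478*6359 = -200168602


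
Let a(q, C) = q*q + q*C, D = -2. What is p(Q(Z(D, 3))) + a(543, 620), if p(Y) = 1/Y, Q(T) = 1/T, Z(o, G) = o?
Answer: 631507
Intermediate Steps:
a(q, C) = q² + C*q
p(Q(Z(D, 3))) + a(543, 620) = 1/(1/(-2)) + 543*(620 + 543) = 1/(-½) + 543*1163 = -2 + 631509 = 631507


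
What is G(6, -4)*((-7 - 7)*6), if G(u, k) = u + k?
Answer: -168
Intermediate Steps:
G(u, k) = k + u
G(6, -4)*((-7 - 7)*6) = (-4 + 6)*((-7 - 7)*6) = 2*(-14*6) = 2*(-84) = -168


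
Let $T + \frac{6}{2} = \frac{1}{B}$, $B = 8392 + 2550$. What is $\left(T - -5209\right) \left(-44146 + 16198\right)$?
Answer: $- \frac{796015676622}{5471} \approx -1.455 \cdot 10^{8}$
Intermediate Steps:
$B = 10942$
$T = - \frac{32825}{10942}$ ($T = -3 + \frac{1}{10942} = - \frac{32825}{10942} \approx -2.9999$)
$\left(T - -5209\right) \left(-44146 + 16198\right) = \left(- \frac{32825}{10942} - -5209\right) \left(-44146 + 16198\right) = \left(- \frac{32825}{10942} + \left(-2385 + 7594\right)\right) \left(-27948\right) = \left(- \frac{32825}{10942} + 5209\right) \left(-27948\right) = \frac{56964053}{10942} \left(-27948\right) = - \frac{796015676622}{5471}$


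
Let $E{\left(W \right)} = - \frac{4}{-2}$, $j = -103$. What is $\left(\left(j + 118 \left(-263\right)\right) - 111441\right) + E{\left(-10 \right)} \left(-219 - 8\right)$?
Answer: $-143032$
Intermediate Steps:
$E{\left(W \right)} = 2$ ($E{\left(W \right)} = \left(-4\right) \left(- \frac{1}{2}\right) = 2$)
$\left(\left(j + 118 \left(-263\right)\right) - 111441\right) + E{\left(-10 \right)} \left(-219 - 8\right) = \left(\left(-103 + 118 \left(-263\right)\right) - 111441\right) + 2 \left(-219 - 8\right) = \left(\left(-103 - 31034\right) - 111441\right) + 2 \left(-227\right) = \left(-31137 - 111441\right) - 454 = -142578 - 454 = -143032$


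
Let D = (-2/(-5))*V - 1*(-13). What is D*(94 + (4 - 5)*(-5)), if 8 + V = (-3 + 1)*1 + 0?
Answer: 891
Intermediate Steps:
V = -10 (V = -8 + ((-3 + 1)*1 + 0) = -8 + (-2*1 + 0) = -8 + (-2 + 0) = -8 - 2 = -10)
D = 9 (D = -2/(-5)*(-10) - 1*(-13) = -2*(-⅕)*(-10) + 13 = (⅖)*(-10) + 13 = -4 + 13 = 9)
D*(94 + (4 - 5)*(-5)) = 9*(94 + (4 - 5)*(-5)) = 9*(94 - 1*(-5)) = 9*(94 + 5) = 9*99 = 891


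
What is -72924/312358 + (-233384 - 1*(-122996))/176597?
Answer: -23679367266/27580742863 ≈ -0.85855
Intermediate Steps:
-72924/312358 + (-233384 - 1*(-122996))/176597 = -72924*1/312358 + (-233384 + 122996)*(1/176597) = -36462/156179 - 110388*1/176597 = -36462/156179 - 110388/176597 = -23679367266/27580742863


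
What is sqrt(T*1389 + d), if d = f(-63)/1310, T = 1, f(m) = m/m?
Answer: sqrt(2383664210)/1310 ≈ 37.269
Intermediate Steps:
f(m) = 1
d = 1/1310 ≈ 0.00076336
sqrt(T*1389 + d) = sqrt(1*1389 + 1/1310) = sqrt(1389 + 1/1310) = sqrt(1819591/1310) = sqrt(2383664210)/1310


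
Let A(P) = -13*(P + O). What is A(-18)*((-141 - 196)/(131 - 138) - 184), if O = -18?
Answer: -445068/7 ≈ -63581.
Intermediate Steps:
A(P) = 234 - 13*P (A(P) = -13*(P - 18) = -13*(-18 + P) = 234 - 13*P)
A(-18)*((-141 - 196)/(131 - 138) - 184) = (234 - 13*(-18))*((-141 - 196)/(131 - 138) - 184) = (234 + 234)*(-337/(-7) - 184) = 468*(-337*(-⅐) - 184) = 468*(337/7 - 184) = 468*(-951/7) = -445068/7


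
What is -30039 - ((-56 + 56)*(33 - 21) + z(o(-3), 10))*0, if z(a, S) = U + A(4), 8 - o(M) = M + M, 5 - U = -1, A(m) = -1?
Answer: -30039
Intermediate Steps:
U = 6 (U = 5 - 1*(-1) = 5 + 1 = 6)
o(M) = 8 - 2*M (o(M) = 8 - (M + M) = 8 - 2*M)
z(a, S) = 5 (z(a, S) = 6 - 1 = 5)
-30039 - ((-56 + 56)*(33 - 21) + z(o(-3), 10))*0 = -30039 - ((-56 + 56)*(33 - 21) + 5)*0 = -30039 - (0*12 + 5)*0 = -30039 - (0 + 5)*0 = -30039 - 5*0 = -30039 - 1*0 = -30039 + 0 = -30039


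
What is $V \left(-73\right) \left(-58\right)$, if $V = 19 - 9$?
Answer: $42340$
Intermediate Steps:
$V = 10$
$V \left(-73\right) \left(-58\right) = 10 \left(-73\right) \left(-58\right) = \left(-730\right) \left(-58\right) = 42340$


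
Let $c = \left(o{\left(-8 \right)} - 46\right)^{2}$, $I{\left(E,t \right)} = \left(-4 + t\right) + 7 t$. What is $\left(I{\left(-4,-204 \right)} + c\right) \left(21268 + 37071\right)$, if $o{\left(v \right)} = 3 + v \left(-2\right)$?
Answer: $-52913473$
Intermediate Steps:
$o{\left(v \right)} = 3 - 2 v$
$I{\left(E,t \right)} = -4 + 8 t$
$c = 729$ ($c = \left(\left(3 - -16\right) - 46\right)^{2} = \left(\left(3 + 16\right) - 46\right)^{2} = \left(19 - 46\right)^{2} = \left(-27\right)^{2} = 729$)
$\left(I{\left(-4,-204 \right)} + c\right) \left(21268 + 37071\right) = \left(\left(-4 + 8 \left(-204\right)\right) + 729\right) \left(21268 + 37071\right) = \left(\left(-4 - 1632\right) + 729\right) 58339 = \left(-1636 + 729\right) 58339 = \left(-907\right) 58339 = -52913473$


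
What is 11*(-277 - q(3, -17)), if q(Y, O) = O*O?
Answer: -6226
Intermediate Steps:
q(Y, O) = O**2
11*(-277 - q(3, -17)) = 11*(-277 - 1*(-17)**2) = 11*(-277 - 1*289) = 11*(-277 - 289) = 11*(-566) = -6226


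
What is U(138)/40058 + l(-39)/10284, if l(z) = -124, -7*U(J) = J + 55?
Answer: -9188789/720923826 ≈ -0.012746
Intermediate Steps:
U(J) = -55/7 - J/7 (U(J) = -(J + 55)/7 = -(55 + J)/7 = -55/7 - J/7)
U(138)/40058 + l(-39)/10284 = (-55/7 - 1/7*138)/40058 - 124/10284 = (-55/7 - 138/7)*(1/40058) - 124*1/10284 = -193/7*1/40058 - 31/2571 = -193/280406 - 31/2571 = -9188789/720923826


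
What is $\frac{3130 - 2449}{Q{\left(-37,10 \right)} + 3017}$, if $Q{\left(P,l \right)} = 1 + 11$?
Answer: $\frac{681}{3029} \approx 0.22483$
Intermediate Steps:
$Q{\left(P,l \right)} = 12$
$\frac{3130 - 2449}{Q{\left(-37,10 \right)} + 3017} = \frac{3130 - 2449}{12 + 3017} = \frac{681}{3029}$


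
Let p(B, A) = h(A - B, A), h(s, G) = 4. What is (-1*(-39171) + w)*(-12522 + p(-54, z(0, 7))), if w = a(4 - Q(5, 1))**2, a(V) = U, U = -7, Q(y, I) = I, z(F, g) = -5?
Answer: -490955960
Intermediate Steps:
a(V) = -7
p(B, A) = 4
w = 49 (w = (-7)**2 = 49)
(-1*(-39171) + w)*(-12522 + p(-54, z(0, 7))) = (-1*(-39171) + 49)*(-12522 + 4) = (39171 + 49)*(-12518) = 39220*(-12518) = -490955960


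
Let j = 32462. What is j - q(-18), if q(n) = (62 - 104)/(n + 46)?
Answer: 64927/2 ≈ 32464.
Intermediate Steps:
q(n) = -42/(46 + n)
j - q(-18) = 32462 - (-42)/(46 - 18) = 32462 - (-42)/28 = 32462 - 1*(-3/2) = 32462 + 3/2 = 64927/2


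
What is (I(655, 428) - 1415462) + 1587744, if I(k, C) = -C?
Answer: 171854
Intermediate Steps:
(I(655, 428) - 1415462) + 1587744 = (-1*428 - 1415462) + 1587744 = (-428 - 1415462) + 1587744 = -1415890 + 1587744 = 171854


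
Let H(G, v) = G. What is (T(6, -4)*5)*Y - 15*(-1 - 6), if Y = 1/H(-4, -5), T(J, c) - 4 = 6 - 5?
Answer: 395/4 ≈ 98.750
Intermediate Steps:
T(J, c) = 5 (T(J, c) = 4 + (6 - 5) = 4 + 1 = 5)
Y = -1/4 (Y = 1/(-4) = -1/4 ≈ -0.25000)
(T(6, -4)*5)*Y - 15*(-1 - 6) = (5*5)*(-1/4) - 15*(-1 - 6) = 25*(-1/4) - 15*(-1 - 1*6) = -25/4 - 15*(-1 - 6) = -25/4 - 15*(-7) = -25/4 + 105 = 395/4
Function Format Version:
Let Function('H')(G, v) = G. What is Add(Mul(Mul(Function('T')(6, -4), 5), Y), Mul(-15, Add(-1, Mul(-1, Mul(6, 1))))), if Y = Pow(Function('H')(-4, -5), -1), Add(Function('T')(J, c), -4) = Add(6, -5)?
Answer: Rational(395, 4) ≈ 98.750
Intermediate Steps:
Function('T')(J, c) = 5 (Function('T')(J, c) = Add(4, Add(6, -5)) = Add(4, 1) = 5)
Y = Rational(-1, 4) (Y = Pow(-4, -1) = Rational(-1, 4) ≈ -0.25000)
Add(Mul(Mul(Function('T')(6, -4), 5), Y), Mul(-15, Add(-1, Mul(-1, Mul(6, 1))))) = Add(Mul(Mul(5, 5), Rational(-1, 4)), Mul(-15, Add(-1, Mul(-1, Mul(6, 1))))) = Add(Mul(25, Rational(-1, 4)), Mul(-15, Add(-1, Mul(-1, 6)))) = Add(Rational(-25, 4), Mul(-15, Add(-1, -6))) = Add(Rational(-25, 4), Mul(-15, -7)) = Add(Rational(-25, 4), 105) = Rational(395, 4)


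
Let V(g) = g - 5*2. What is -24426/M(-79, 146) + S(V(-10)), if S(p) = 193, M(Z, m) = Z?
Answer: 39673/79 ≈ 502.19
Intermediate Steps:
V(g) = -10 + g (V(g) = g - 10 = -10 + g)
-24426/M(-79, 146) + S(V(-10)) = -24426/(-79) + 193 = -24426*(-1)/79 + 193 = -1*(-24426/79) + 193 = 24426/79 + 193 = 39673/79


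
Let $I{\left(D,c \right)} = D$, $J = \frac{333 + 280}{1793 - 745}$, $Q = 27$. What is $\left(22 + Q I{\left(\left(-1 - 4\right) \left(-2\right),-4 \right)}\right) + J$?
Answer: $\frac{306629}{1048} \approx 292.58$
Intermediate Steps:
$J = \frac{613}{1048} \approx 0.58492$
$\left(22 + Q I{\left(\left(-1 - 4\right) \left(-2\right),-4 \right)}\right) + J = \left(22 + 27 \left(-1 - 4\right) \left(-2\right)\right) + \frac{613}{1048} = \left(22 + 27 \left(\left(-5\right) \left(-2\right)\right)\right) + \frac{613}{1048} = \left(22 + 27 \cdot 10\right) + \frac{613}{1048} = \left(22 + 270\right) + \frac{613}{1048} = 292 + \frac{613}{1048} = \frac{306629}{1048}$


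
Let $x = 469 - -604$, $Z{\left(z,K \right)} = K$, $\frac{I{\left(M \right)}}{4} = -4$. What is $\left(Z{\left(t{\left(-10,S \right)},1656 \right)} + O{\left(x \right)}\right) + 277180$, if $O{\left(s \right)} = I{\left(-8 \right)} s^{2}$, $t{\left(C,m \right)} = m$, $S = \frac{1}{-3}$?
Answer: $-18142428$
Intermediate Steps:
$S = - \frac{1}{3} \approx -0.33333$
$I{\left(M \right)} = -16$ ($I{\left(M \right)} = 4 \left(-4\right) = -16$)
$x = 1073$ ($x = 469 + 604 = 1073$)
$O{\left(s \right)} = - 16 s^{2}$
$\left(Z{\left(t{\left(-10,S \right)},1656 \right)} + O{\left(x \right)}\right) + 277180 = \left(1656 - 16 \cdot 1073^{2}\right) + 277180 = \left(1656 - 18421264\right) + 277180 = -18419608 + 277180 = -18142428$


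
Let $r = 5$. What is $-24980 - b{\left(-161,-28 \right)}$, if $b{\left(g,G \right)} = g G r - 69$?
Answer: $-47451$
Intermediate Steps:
$b{\left(g,G \right)} = -69 + 5 G g$ ($b{\left(g,G \right)} = g G 5 - 69 = G g 5 - 69 = 5 G g - 69 = -69 + 5 G g$)
$-24980 - b{\left(-161,-28 \right)} = -24980 - \left(-69 + 5 \left(-28\right) \left(-161\right)\right) = -24980 - \left(-69 + 22540\right) = -24980 - 22471 = -47451$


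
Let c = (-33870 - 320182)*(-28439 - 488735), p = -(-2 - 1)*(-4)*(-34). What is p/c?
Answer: 3/1346371243 ≈ 2.2282e-9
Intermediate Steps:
p = 408 (p = -(-3)*(-4)*(-34) = -1*12*(-34) = -12*(-34) = 408)
c = 183106489048 (c = -354052*(-517174) = 183106489048)
p/c = 408/183106489048 = 408*(1/183106489048) = 3/1346371243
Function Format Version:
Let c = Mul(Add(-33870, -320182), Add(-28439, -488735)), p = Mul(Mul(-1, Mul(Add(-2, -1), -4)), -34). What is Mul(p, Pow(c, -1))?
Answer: Rational(3, 1346371243) ≈ 2.2282e-9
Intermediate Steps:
p = 408 (p = Mul(Mul(-1, Mul(-3, -4)), -34) = Mul(Mul(-1, 12), -34) = Mul(-12, -34) = 408)
c = 183106489048 (c = Mul(-354052, -517174) = 183106489048)
Mul(p, Pow(c, -1)) = Mul(408, Pow(183106489048, -1)) = Mul(408, Rational(1, 183106489048)) = Rational(3, 1346371243)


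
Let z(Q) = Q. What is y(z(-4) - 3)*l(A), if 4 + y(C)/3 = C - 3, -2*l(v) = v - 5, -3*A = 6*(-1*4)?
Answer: 63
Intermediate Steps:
A = 8 (A = -2*(-1*4) = -2*(-4) = -⅓*(-24) = 8)
l(v) = 5/2 - v/2 (l(v) = -(v - 5)/2 = -(-5 + v)/2 = 5/2 - v/2)
y(C) = -21 + 3*C (y(C) = -12 + 3*(C - 3) = -12 + 3*(-3 + C) = -12 + (-9 + 3*C) = -21 + 3*C)
y(z(-4) - 3)*l(A) = (-21 + 3*(-4 - 3))*(5/2 - ½*8) = (-21 + 3*(-7))*(5/2 - 4) = (-21 - 21)*(-3/2) = -42*(-3/2) = 63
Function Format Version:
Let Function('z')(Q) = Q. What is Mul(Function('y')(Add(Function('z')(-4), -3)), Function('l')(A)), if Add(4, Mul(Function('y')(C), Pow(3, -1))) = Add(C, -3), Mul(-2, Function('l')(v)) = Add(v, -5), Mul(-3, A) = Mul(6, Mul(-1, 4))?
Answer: 63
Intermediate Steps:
A = 8 (A = Mul(Rational(-1, 3), Mul(6, Mul(-1, 4))) = Mul(Rational(-1, 3), Mul(6, -4)) = Mul(Rational(-1, 3), -24) = 8)
Function('l')(v) = Add(Rational(5, 2), Mul(Rational(-1, 2), v)) (Function('l')(v) = Mul(Rational(-1, 2), Add(v, -5)) = Mul(Rational(-1, 2), Add(-5, v)) = Add(Rational(5, 2), Mul(Rational(-1, 2), v)))
Function('y')(C) = Add(-21, Mul(3, C)) (Function('y')(C) = Add(-12, Mul(3, Add(C, -3))) = Add(-12, Mul(3, Add(-3, C))) = Add(-12, Add(-9, Mul(3, C))) = Add(-21, Mul(3, C)))
Mul(Function('y')(Add(Function('z')(-4), -3)), Function('l')(A)) = Mul(Add(-21, Mul(3, Add(-4, -3))), Add(Rational(5, 2), Mul(Rational(-1, 2), 8))) = Mul(Add(-21, Mul(3, -7)), Add(Rational(5, 2), -4)) = Mul(Add(-21, -21), Rational(-3, 2)) = Mul(-42, Rational(-3, 2)) = 63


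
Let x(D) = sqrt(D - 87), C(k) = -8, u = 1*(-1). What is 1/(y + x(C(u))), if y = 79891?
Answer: 79891/6382571976 - I*sqrt(95)/6382571976 ≈ 1.2517e-5 - 1.5271e-9*I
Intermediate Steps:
u = -1
x(D) = sqrt(-87 + D)
1/(y + x(C(u))) = 1/(79891 + sqrt(-87 - 8)) = 1/(79891 + sqrt(-95)) = 1/(79891 + I*sqrt(95))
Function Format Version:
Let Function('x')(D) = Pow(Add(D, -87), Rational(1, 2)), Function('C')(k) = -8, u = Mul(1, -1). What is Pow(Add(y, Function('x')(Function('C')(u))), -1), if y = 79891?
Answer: Add(Rational(79891, 6382571976), Mul(Rational(-1, 6382571976), I, Pow(95, Rational(1, 2)))) ≈ Add(1.2517e-5, Mul(-1.5271e-9, I))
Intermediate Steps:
u = -1
Function('x')(D) = Pow(Add(-87, D), Rational(1, 2))
Pow(Add(y, Function('x')(Function('C')(u))), -1) = Pow(Add(79891, Pow(Add(-87, -8), Rational(1, 2))), -1) = Pow(Add(79891, Pow(-95, Rational(1, 2))), -1) = Pow(Add(79891, Mul(I, Pow(95, Rational(1, 2)))), -1)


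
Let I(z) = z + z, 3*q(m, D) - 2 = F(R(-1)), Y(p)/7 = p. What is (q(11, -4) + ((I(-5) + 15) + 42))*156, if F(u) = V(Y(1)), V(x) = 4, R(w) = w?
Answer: 7644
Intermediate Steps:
Y(p) = 7*p
F(u) = 4
q(m, D) = 2 (q(m, D) = ⅔ + (⅓)*4 = ⅔ + 4/3 = 2)
I(z) = 2*z
(q(11, -4) + ((I(-5) + 15) + 42))*156 = (2 + ((2*(-5) + 15) + 42))*156 = (2 + ((-10 + 15) + 42))*156 = (2 + (5 + 42))*156 = (2 + 47)*156 = 49*156 = 7644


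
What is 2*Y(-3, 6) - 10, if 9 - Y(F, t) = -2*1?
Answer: 12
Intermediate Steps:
Y(F, t) = 11 (Y(F, t) = 9 - (-2) = 9 - 1*(-2) = 9 + 2 = 11)
2*Y(-3, 6) - 10 = 2*11 - 10 = 22 - 10 = 12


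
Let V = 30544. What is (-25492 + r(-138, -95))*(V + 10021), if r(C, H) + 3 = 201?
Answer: -1026051110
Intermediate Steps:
r(C, H) = 198 (r(C, H) = -3 + 201 = 198)
(-25492 + r(-138, -95))*(V + 10021) = (-25492 + 198)*(30544 + 10021) = -25294*40565 = -1026051110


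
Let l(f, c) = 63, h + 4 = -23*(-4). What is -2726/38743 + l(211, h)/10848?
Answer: -9043613/140094688 ≈ -0.064554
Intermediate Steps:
h = 88 (h = -4 - 23*(-4) = -4 + 92 = 88)
-2726/38743 + l(211, h)/10848 = -2726/38743 + 63/10848 = -2726*1/38743 + 63*(1/10848) = -2726/38743 + 21/3616 = -9043613/140094688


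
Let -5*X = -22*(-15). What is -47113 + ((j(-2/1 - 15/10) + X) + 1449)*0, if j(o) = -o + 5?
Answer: -47113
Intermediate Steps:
X = -66 (X = -(-22)*(-15)/5 = -1/5*330 = -66)
j(o) = 5 - o
-47113 + ((j(-2/1 - 15/10) + X) + 1449)*0 = -47113 + (((5 - (-2/1 - 15/10)) - 66) + 1449)*0 = -47113 + (((5 - (-2*1 - 15*1/10)) - 66) + 1449)*0 = -47113 + (((5 - (-2 - 3/2)) - 66) + 1449)*0 = -47113 + (((5 - 1*(-7/2)) - 66) + 1449)*0 = -47113 + (((5 + 7/2) - 66) + 1449)*0 = -47113 + ((17/2 - 66) + 1449)*0 = -47113 + (-115/2 + 1449)*0 = -47113 + (2783/2)*0 = -47113 + 0 = -47113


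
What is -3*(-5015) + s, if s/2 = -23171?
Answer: -31297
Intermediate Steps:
s = -46342 (s = 2*(-23171) = -46342)
-3*(-5015) + s = -3*(-5015) - 46342 = 15045 - 46342 = -31297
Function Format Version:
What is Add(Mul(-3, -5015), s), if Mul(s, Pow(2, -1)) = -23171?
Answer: -31297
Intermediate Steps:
s = -46342 (s = Mul(2, -23171) = -46342)
Add(Mul(-3, -5015), s) = Add(Mul(-3, -5015), -46342) = Add(15045, -46342) = -31297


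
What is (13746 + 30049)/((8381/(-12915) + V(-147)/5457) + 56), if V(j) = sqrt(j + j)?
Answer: 1337841699900182160075/1690854267974756791 - 31004364647395125*I*sqrt(6)/1690854267974756791 ≈ 791.22 - 0.044915*I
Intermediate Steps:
V(j) = sqrt(2)*sqrt(j) (V(j) = sqrt(2*j) = sqrt(2)*sqrt(j))
(13746 + 30049)/((8381/(-12915) + V(-147)/5457) + 56) = (13746 + 30049)/((8381/(-12915) + (sqrt(2)*sqrt(-147))/5457) + 56) = 43795/((8381*(-1/12915) + (sqrt(2)*(7*I*sqrt(3)))*(1/5457)) + 56) = 43795/((-8381/12915 + (7*I*sqrt(6))*(1/5457)) + 56) = 43795/((-8381/12915 + 7*I*sqrt(6)/5457) + 56) = 43795/(714859/12915 + 7*I*sqrt(6)/5457)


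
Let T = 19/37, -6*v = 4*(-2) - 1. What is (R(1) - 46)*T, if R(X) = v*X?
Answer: -1691/74 ≈ -22.851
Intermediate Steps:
v = 3/2 (v = -(4*(-2) - 1)/6 = -(-8 - 1)/6 = -⅙*(-9) = 3/2 ≈ 1.5000)
R(X) = 3*X/2
T = 19/37 (T = 19*(1/37) = 19/37 ≈ 0.51351)
(R(1) - 46)*T = ((3/2)*1 - 46)*(19/37) = (3/2 - 46)*(19/37) = -89/2*19/37 = -1691/74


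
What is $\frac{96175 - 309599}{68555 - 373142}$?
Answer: $\frac{213424}{304587} \approx 0.7007$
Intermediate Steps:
$\frac{96175 - 309599}{68555 - 373142} = - \frac{213424}{68555 - 373142} = - \frac{213424}{-304587} = \left(-213424\right) \left(- \frac{1}{304587}\right) = \frac{213424}{304587}$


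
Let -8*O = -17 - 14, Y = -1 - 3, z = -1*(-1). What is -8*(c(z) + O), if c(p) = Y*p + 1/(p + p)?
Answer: -3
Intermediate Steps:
z = 1
Y = -4
O = 31/8 (O = -(-17 - 14)/8 = -⅛*(-31) = 31/8 ≈ 3.8750)
c(p) = 1/(2*p) - 4*p (c(p) = -4*p + 1/(p + p) = -4*p + 1/(2*p) = 1/(2*p) - 4*p)
-8*(c(z) + O) = -8*(((½)/1 - 4*1) + 31/8) = -8*(((½)*1 - 4) + 31/8) = -8*((½ - 4) + 31/8) = -8*(-7/2 + 31/8) = -8*3/8 = -3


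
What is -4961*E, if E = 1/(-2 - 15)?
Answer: 4961/17 ≈ 291.82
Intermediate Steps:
E = -1/17 (E = 1/(-17) = -1/17 ≈ -0.058824)
-4961*E = -4961*(-1/17) = 4961/17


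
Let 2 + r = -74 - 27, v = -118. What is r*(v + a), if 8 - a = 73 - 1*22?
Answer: 16583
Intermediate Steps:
a = -43 (a = 8 - (73 - 1*22) = 8 - (73 - 22) = 8 - 1*51 = 8 - 51 = -43)
r = -103 (r = -2 + (-74 - 27) = -2 - 101 = -103)
r*(v + a) = -103*(-118 - 43) = -103*(-161) = 16583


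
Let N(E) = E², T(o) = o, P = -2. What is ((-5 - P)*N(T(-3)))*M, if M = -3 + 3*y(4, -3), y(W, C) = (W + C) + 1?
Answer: -81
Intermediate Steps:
y(W, C) = 1 + C + W (y(W, C) = (C + W) + 1 = 1 + C + W)
M = 3 (M = -3 + 3*(1 - 3 + 4) = -3 + 3*2 = -3 + 6 = 3)
((-5 - P)*N(T(-3)))*M = ((-5 - 1*(-2))*(-3)²)*3 = ((-5 + 2)*9)*3 = -3*9*3 = -27*3 = -81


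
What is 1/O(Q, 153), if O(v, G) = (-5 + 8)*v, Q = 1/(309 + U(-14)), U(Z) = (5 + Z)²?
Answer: 130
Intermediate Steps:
Q = 1/390 (Q = 1/(309 + (5 - 14)²) = 1/(309 + (-9)²) = 1/(309 + 81) = 1/390 ≈ 0.0025641)
O(v, G) = 3*v
1/O(Q, 153) = 1/(3*(1/390)) = 1/(1/130) = 130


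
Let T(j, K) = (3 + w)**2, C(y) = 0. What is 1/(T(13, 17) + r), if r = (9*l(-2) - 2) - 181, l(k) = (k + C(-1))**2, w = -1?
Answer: -1/143 ≈ -0.0069930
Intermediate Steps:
l(k) = k**2 (l(k) = (k + 0)**2 = k**2)
T(j, K) = 4 (T(j, K) = (3 - 1)**2 = 2**2 = 4)
r = -147 (r = (9*(-2)**2 - 2) - 181 = (9*4 - 2) - 181 = (36 - 2) - 181 = 34 - 181 = -147)
1/(T(13, 17) + r) = 1/(4 - 147) = 1/(-143) = -1/143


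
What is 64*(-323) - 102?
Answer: -20774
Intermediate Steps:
64*(-323) - 102 = -20672 - 102 = -20774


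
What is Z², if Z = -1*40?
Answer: 1600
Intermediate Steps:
Z = -40
Z² = (-40)² = 1600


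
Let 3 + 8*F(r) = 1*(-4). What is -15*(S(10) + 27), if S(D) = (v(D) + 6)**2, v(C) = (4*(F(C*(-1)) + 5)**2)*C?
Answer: -452621655/64 ≈ -7.0722e+6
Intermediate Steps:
F(r) = -7/8 (F(r) = -3/8 + (1*(-4))/8 = -3/8 + (1/8)*(-4) = -3/8 - 1/2 = -7/8)
v(C) = 1089*C/16 (v(C) = (4*(-7/8 + 5)**2)*C = (4*(33/8)**2)*C = (4*(1089/64))*C = 1089*C/16)
S(D) = (6 + 1089*D/16)**2 (S(D) = (1089*D/16 + 6)**2 = (6 + 1089*D/16)**2)
-15*(S(10) + 27) = -15*(9*(32 + 363*10)**2/256 + 27) = -15*(9*(32 + 3630)**2/256 + 27) = -15*((9/256)*3662**2 + 27) = -15*((9/256)*13410244 + 27) = -15*(30173049/64 + 27) = -15*30174777/64 = -452621655/64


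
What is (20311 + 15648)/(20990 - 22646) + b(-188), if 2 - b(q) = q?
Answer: 278681/1656 ≈ 168.29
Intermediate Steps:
b(q) = 2 - q
(20311 + 15648)/(20990 - 22646) + b(-188) = (20311 + 15648)/(20990 - 22646) + (2 - 1*(-188)) = 35959/(-1656) + (2 + 188) = 35959*(-1/1656) + 190 = -35959/1656 + 190 = 278681/1656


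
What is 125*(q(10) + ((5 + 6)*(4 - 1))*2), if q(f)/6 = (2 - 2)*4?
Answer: 8250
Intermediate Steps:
q(f) = 0 (q(f) = 6*((2 - 2)*4) = 6*(0*4) = 6*0 = 0)
125*(q(10) + ((5 + 6)*(4 - 1))*2) = 125*(0 + ((5 + 6)*(4 - 1))*2) = 125*(0 + (11*3)*2) = 125*(0 + 33*2) = 125*(0 + 66) = 125*66 = 8250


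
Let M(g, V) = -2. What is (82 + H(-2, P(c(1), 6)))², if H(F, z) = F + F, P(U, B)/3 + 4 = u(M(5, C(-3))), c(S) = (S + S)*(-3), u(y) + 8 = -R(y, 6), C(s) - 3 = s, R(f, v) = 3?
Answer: 6084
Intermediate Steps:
C(s) = 3 + s
u(y) = -11 (u(y) = -8 - 1*3 = -8 - 3 = -11)
c(S) = -6*S (c(S) = (2*S)*(-3) = -6*S)
P(U, B) = -45 (P(U, B) = -12 + 3*(-11) = -12 - 33 = -45)
H(F, z) = 2*F
(82 + H(-2, P(c(1), 6)))² = (82 + 2*(-2))² = (82 - 4)² = 78² = 6084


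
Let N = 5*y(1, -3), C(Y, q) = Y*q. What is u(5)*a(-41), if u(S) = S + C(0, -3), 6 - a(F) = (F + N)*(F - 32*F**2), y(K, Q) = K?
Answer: -9689910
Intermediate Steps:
N = 5 (N = 5*1 = 5)
a(F) = 6 - (5 + F)*(F - 32*F**2) (a(F) = 6 - (F + 5)*(F - 32*F**2) = 6 - (5 + F)*(F - 32*F**2))
u(S) = S (u(S) = S + 0*(-3) = S + 0 = S)
u(5)*a(-41) = 5*(6 - 5*(-41) + 32*(-41)**3 + 159*(-41)**2) = 5*(6 + 205 + 32*(-68921) + 159*1681) = 5*(6 + 205 - 2205472 + 267279) = 5*(-1937982) = -9689910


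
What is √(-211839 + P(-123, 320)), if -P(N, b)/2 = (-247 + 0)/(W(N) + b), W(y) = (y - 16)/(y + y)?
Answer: 3*I*√146373608674227/78859 ≈ 460.26*I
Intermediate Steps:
W(y) = (-16 + y)/(2*y) (W(y) = (-16 + y)/((2*y)) = (-16 + y)*(1/(2*y)) = (-16 + y)/(2*y))
P(N, b) = 494/(b + (-16 + N)/(2*N)) (P(N, b) = -2*(-247 + 0)/((-16 + N)/(2*N) + b) = -(-494)/(b + (-16 + N)/(2*N)) = 494/(b + (-16 + N)/(2*N)))
√(-211839 + P(-123, 320)) = √(-211839 + 988*(-123)/(-16 - 123 + 2*(-123)*320)) = √(-211839 + 988*(-123)/(-16 - 123 - 78720)) = √(-211839 + 988*(-123)/(-78859)) = √(-211839 + 988*(-123)*(-1/78859)) = √(-211839 + 121524/78859) = √(-16705290177/78859) = 3*I*√146373608674227/78859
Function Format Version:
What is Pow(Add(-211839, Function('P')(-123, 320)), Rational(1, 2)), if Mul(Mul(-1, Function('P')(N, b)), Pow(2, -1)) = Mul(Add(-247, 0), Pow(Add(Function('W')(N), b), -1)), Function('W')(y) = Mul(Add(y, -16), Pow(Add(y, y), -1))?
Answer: Mul(Rational(3, 78859), I, Pow(146373608674227, Rational(1, 2))) ≈ Mul(460.26, I)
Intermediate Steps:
Function('W')(y) = Mul(Rational(1, 2), Pow(y, -1), Add(-16, y)) (Function('W')(y) = Mul(Add(-16, y), Pow(Mul(2, y), -1)) = Mul(Add(-16, y), Mul(Rational(1, 2), Pow(y, -1))) = Mul(Rational(1, 2), Pow(y, -1), Add(-16, y)))
Function('P')(N, b) = Mul(494, Pow(Add(b, Mul(Rational(1, 2), Pow(N, -1), Add(-16, N))), -1)) (Function('P')(N, b) = Mul(-2, Mul(Add(-247, 0), Pow(Add(Mul(Rational(1, 2), Pow(N, -1), Add(-16, N)), b), -1))) = Mul(-2, Mul(-247, Pow(Add(b, Mul(Rational(1, 2), Pow(N, -1), Add(-16, N))), -1))) = Mul(494, Pow(Add(b, Mul(Rational(1, 2), Pow(N, -1), Add(-16, N))), -1)))
Pow(Add(-211839, Function('P')(-123, 320)), Rational(1, 2)) = Pow(Add(-211839, Mul(988, -123, Pow(Add(-16, -123, Mul(2, -123, 320)), -1))), Rational(1, 2)) = Pow(Add(-211839, Mul(988, -123, Pow(Add(-16, -123, -78720), -1))), Rational(1, 2)) = Pow(Add(-211839, Mul(988, -123, Pow(-78859, -1))), Rational(1, 2)) = Pow(Add(-211839, Mul(988, -123, Rational(-1, 78859))), Rational(1, 2)) = Pow(Add(-211839, Rational(121524, 78859)), Rational(1, 2)) = Pow(Rational(-16705290177, 78859), Rational(1, 2)) = Mul(Rational(3, 78859), I, Pow(146373608674227, Rational(1, 2)))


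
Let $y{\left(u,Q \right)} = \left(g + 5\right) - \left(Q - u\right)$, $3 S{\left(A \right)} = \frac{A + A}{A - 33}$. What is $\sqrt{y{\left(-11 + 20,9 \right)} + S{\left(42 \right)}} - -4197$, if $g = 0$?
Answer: $4197 + \frac{\sqrt{73}}{3} \approx 4199.9$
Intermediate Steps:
$S{\left(A \right)} = \frac{2 A}{3 \left(-33 + A\right)}$ ($S{\left(A \right)} = \frac{\left(A + A\right) \frac{1}{A - 33}}{3} = \frac{2 A \frac{1}{-33 + A}}{3} = \frac{2 A}{3 \left(-33 + A\right)}$)
$y{\left(u,Q \right)} = 5 + u - Q$ ($y{\left(u,Q \right)} = \left(0 + 5\right) - \left(Q - u\right) = 5 - \left(Q - u\right) = 5 + u - Q$)
$\sqrt{y{\left(-11 + 20,9 \right)} + S{\left(42 \right)}} - -4197 = \sqrt{\left(5 + \left(-11 + 20\right) - 9\right) + \frac{2}{3} \cdot 42 \frac{1}{-33 + 42}} - -4197 = \sqrt{\left(5 + 9 - 9\right) + \frac{2}{3} \cdot 42 \cdot \frac{1}{9}} + 4197 = \sqrt{5 + \frac{2}{3} \cdot 42 \cdot \frac{1}{9}} + 4197 = \sqrt{5 + \frac{28}{9}} + 4197 = \sqrt{\frac{73}{9}} + 4197 = \frac{\sqrt{73}}{3} + 4197 = 4197 + \frac{\sqrt{73}}{3}$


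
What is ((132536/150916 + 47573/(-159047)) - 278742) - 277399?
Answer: -3337223071727502/6000684263 ≈ -5.5614e+5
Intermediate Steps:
((132536/150916 + 47573/(-159047)) - 278742) - 277399 = ((132536*(1/150916) + 47573*(-1/159047)) - 278742) - 277399 = ((33134/37729 - 47573/159047) - 278742) - 277399 = (3474981581/6000684263 - 278742) - 277399 = -1672639257855565/6000684263 - 277399 = -3337223071727502/6000684263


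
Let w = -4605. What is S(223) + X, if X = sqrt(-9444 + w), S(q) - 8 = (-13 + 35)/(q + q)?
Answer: 1795/223 + 3*I*sqrt(1561) ≈ 8.0493 + 118.53*I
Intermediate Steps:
S(q) = 8 + 11/q (S(q) = 8 + (-13 + 35)/(q + q) = 8 + 22/((2*q)) = 8 + 22*(1/(2*q)) = 8 + 11/q)
X = 3*I*sqrt(1561) (X = sqrt(-9444 - 4605) = sqrt(-14049) = 3*I*sqrt(1561) ≈ 118.53*I)
S(223) + X = (8 + 11/223) + 3*I*sqrt(1561) = 1795/223 + 3*I*sqrt(1561)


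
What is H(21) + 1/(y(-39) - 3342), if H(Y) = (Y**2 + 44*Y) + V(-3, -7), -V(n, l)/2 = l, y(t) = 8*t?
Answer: 5038865/3654 ≈ 1379.0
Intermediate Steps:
V(n, l) = -2*l
H(Y) = 14 + Y**2 + 44*Y (H(Y) = (Y**2 + 44*Y) - 2*(-7) = (Y**2 + 44*Y) + 14 = 14 + Y**2 + 44*Y)
H(21) + 1/(y(-39) - 3342) = (14 + 21**2 + 44*21) + 1/(8*(-39) - 3342) = (14 + 441 + 924) + 1/(-312 - 3342) = 1379 + 1/(-3654) = 1379 - 1/3654 = 5038865/3654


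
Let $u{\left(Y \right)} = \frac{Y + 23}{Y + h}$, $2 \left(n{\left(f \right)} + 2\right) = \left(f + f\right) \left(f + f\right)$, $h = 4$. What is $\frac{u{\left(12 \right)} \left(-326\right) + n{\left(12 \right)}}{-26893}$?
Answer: $\frac{3417}{215144} \approx 0.015882$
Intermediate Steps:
$n{\left(f \right)} = -2 + 2 f^{2}$ ($n{\left(f \right)} = -2 + \frac{\left(f + f\right) \left(f + f\right)}{2} = -2 + \frac{2 f 2 f}{2} = -2 + \frac{4 f^{2}}{2} = -2 + 2 f^{2}$)
$u{\left(Y \right)} = \frac{23 + Y}{4 + Y}$ ($u{\left(Y \right)} = \frac{Y + 23}{Y + 4} = \frac{23 + Y}{4 + Y}$)
$\frac{u{\left(12 \right)} \left(-326\right) + n{\left(12 \right)}}{-26893} = \frac{\frac{23 + 12}{4 + 12} \left(-326\right) - \left(2 - 2 \cdot 12^{2}\right)}{-26893} = \left(\frac{1}{16} \cdot 35 \left(-326\right) + \left(-2 + 2 \cdot 144\right)\right) \left(- \frac{1}{26893}\right) = \left(\frac{1}{16} \cdot 35 \left(-326\right) + \left(-2 + 288\right)\right) \left(- \frac{1}{26893}\right) = \left(\frac{35}{16} \left(-326\right) + 286\right) \left(- \frac{1}{26893}\right) = \left(- \frac{5705}{8} + 286\right) \left(- \frac{1}{26893}\right) = \left(- \frac{3417}{8}\right) \left(- \frac{1}{26893}\right) = \frac{3417}{215144}$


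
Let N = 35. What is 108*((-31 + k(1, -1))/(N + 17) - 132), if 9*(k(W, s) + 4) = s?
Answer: -186276/13 ≈ -14329.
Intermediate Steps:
k(W, s) = -4 + s/9
108*((-31 + k(1, -1))/(N + 17) - 132) = 108*((-31 + (-4 + (⅑)*(-1)))/(35 + 17) - 132) = 108*((-31 + (-4 - ⅑))/52 - 132) = 108*((-31 - 37/9)*(1/52) - 132) = 108*(-316/9*1/52 - 132) = 108*(-79/117 - 132) = 108*(-15523/117) = -186276/13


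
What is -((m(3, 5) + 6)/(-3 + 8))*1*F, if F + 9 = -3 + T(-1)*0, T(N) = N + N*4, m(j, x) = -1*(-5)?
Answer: 132/5 ≈ 26.400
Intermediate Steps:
m(j, x) = 5
T(N) = 5*N (T(N) = N + 4*N = 5*N)
F = -12 (F = -9 + (-3 + (5*(-1))*0) = -9 + (-3 - 5*0) = -9 + (-3 + 0) = -9 - 3 = -12)
-((m(3, 5) + 6)/(-3 + 8))*1*F = -((5 + 6)/(-3 + 8))*1*(-12) = -(11/5)*1*(-12) = -11*(-12)/5 = -1*(-132/5) = 132/5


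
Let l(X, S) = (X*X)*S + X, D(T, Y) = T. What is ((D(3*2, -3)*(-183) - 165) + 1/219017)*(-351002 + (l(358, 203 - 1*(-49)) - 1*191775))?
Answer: -8783994342569230/219017 ≈ -4.0106e+10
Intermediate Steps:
l(X, S) = X + S*X² (l(X, S) = X²*S + X = S*X² + X = X + S*X²)
((D(3*2, -3)*(-183) - 165) + 1/219017)*(-351002 + (l(358, 203 - 1*(-49)) - 1*191775)) = (((3*2)*(-183) - 165) + 1/219017)*(-351002 + (358*(1 + (203 - 1*(-49))*358) - 1*191775)) = ((6*(-183) - 165) + 1/219017)*(-351002 + (358*(1 + (203 + 49)*358) - 191775)) = ((-1098 - 165) + 1/219017)*(-351002 + (358*(1 + 252*358) - 191775)) = (-1263 + 1/219017)*(-351002 + (358*(1 + 90216) - 191775)) = -276618470*(-351002 + (358*90217 - 191775))/219017 = -276618470*(-351002 + (32297686 - 191775))/219017 = -276618470*(-351002 + 32105911)/219017 = -276618470/219017*31754909 = -8783994342569230/219017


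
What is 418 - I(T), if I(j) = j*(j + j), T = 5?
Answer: 368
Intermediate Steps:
I(j) = 2*j² (I(j) = j*(2*j) = 2*j²)
418 - I(T) = 418 - 2*5² = 418 - 2*25 = 418 - 1*50 = 418 - 50 = 368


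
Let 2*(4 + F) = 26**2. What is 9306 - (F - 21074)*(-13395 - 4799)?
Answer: -377334254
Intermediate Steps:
F = 334 (F = -4 + (1/2)*26**2 = -4 + (1/2)*676 = -4 + 338 = 334)
9306 - (F - 21074)*(-13395 - 4799) = 9306 - (334 - 21074)*(-13395 - 4799) = 9306 - (-20740)*(-18194) = 9306 - 1*377343560 = 9306 - 377343560 = -377334254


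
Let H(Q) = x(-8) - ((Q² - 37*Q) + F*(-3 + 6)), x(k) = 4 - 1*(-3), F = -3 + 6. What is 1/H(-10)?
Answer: -1/472 ≈ -0.0021186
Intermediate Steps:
F = 3
x(k) = 7 (x(k) = 4 + 3 = 7)
H(Q) = -2 - Q² + 37*Q (H(Q) = 7 - ((Q² - 37*Q) + 3*(-3 + 6)) = 7 - ((Q² - 37*Q) + 3*3) = 7 - ((Q² - 37*Q) + 9) = 7 - (9 + Q² - 37*Q) = 7 + (-9 - Q² + 37*Q) = -2 - Q² + 37*Q)
1/H(-10) = 1/(-2 - 1*(-10)² + 37*(-10)) = 1/(-2 - 1*100 - 370) = 1/(-2 - 100 - 370) = 1/(-472) = -1/472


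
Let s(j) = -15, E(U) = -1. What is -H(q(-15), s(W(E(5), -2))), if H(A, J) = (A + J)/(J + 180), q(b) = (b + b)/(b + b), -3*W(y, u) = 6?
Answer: 14/165 ≈ 0.084849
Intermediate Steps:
W(y, u) = -2 (W(y, u) = -⅓*6 = -2)
q(b) = 1 (q(b) = (2*b)/((2*b)) = (2*b)*(1/(2*b)) = 1)
H(A, J) = (A + J)/(180 + J)
-H(q(-15), s(W(E(5), -2))) = -(1 - 15)/(180 - 15) = -(-14)/165 = -1*(-14/165) = 14/165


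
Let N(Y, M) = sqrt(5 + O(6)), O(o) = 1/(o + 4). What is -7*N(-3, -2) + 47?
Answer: 47 - 7*sqrt(510)/10 ≈ 31.192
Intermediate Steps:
O(o) = 1/(4 + o)
N(Y, M) = sqrt(510)/10 (N(Y, M) = sqrt(5 + 1/(4 + 6)) = sqrt(5 + 1/10) = sqrt(51/10) = sqrt(510)/10)
-7*N(-3, -2) + 47 = -7*sqrt(510)/10 + 47 = 47 - 7*sqrt(510)/10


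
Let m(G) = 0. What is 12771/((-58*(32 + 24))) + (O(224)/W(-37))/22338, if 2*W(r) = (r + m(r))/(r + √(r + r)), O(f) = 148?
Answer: -142158595/36276912 - 4*I*√74/11169 ≈ -3.9187 - 0.0030808*I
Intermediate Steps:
W(r) = r/(2*(r + √2*√r)) (W(r) = ((r + 0)/(r + √(r + r)))/2 = (r/(r + √(2*r)))/2 = (r/(r + √2*√r))/2 = r/(2*(r + √2*√r)))
12771/((-58*(32 + 24))) + (O(224)/W(-37))/22338 = 12771/((-58*(32 + 24))) + (148/(((½)*(-37)/(-37 + √2*√(-37)))))/22338 = 12771/((-58*56)) + (148/(((½)*(-37)/(-37 + √2*(I*√37)))))*(1/22338) = 12771/(-3248) + (148/(((½)*(-37)/(-37 + I*√74))))*(1/22338) = 12771*(-1/3248) + (148/((-37/(2*(-37 + I*√74)))))*(1/22338) = -12771/3248 + (148*(2 - 2*I*√74/37))*(1/22338) = -12771/3248 + (296 - 8*I*√74)*(1/22338) = -12771/3248 + (148/11169 - 4*I*√74/11169) = -142158595/36276912 - 4*I*√74/11169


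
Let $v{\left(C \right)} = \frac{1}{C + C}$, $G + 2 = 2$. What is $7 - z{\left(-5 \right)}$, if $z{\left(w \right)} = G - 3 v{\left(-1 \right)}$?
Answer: $\frac{11}{2} \approx 5.5$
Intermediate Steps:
$G = 0$ ($G = -2 + 2 = 0$)
$v{\left(C \right)} = \frac{1}{2 C}$
$z{\left(w \right)} = \frac{3}{2}$ ($z{\left(w \right)} = 0 - 3 \frac{1}{2 \left(-1\right)} = 0 - 3 \cdot \frac{1}{2} \left(-1\right) = 0 - - \frac{3}{2} = 0 + \frac{3}{2} = \frac{3}{2}$)
$7 - z{\left(-5 \right)} = 7 - \frac{3}{2} = \frac{11}{2}$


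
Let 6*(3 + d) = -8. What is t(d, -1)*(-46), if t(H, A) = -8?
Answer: 368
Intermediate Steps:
d = -13/3 (d = -3 + (⅙)*(-8) = -3 - 4/3 = -13/3 ≈ -4.3333)
t(d, -1)*(-46) = -8*(-46) = 368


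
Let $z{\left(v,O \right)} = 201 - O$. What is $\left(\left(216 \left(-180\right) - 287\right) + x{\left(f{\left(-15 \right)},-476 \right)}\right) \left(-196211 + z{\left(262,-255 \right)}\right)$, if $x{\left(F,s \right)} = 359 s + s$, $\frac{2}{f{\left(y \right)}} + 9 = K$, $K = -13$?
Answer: $41211712885$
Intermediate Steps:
$f{\left(y \right)} = - \frac{1}{11}$ ($f{\left(y \right)} = \frac{2}{-9 - 13} = \frac{2}{-22} = 2 \left(- \frac{1}{22}\right) = - \frac{1}{11}$)
$x{\left(F,s \right)} = 360 s$
$\left(\left(216 \left(-180\right) - 287\right) + x{\left(f{\left(-15 \right)},-476 \right)}\right) \left(-196211 + z{\left(262,-255 \right)}\right) = \left(\left(216 \left(-180\right) - 287\right) + 360 \left(-476\right)\right) \left(-196211 + \left(201 - -255\right)\right) = \left(\left(-38880 - 287\right) - 171360\right) \left(-196211 + \left(201 + 255\right)\right) = \left(-39167 - 171360\right) \left(-196211 + 456\right) = \left(-210527\right) \left(-195755\right) = 41211712885$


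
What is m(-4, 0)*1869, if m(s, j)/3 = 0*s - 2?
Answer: -11214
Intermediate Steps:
m(s, j) = -6 (m(s, j) = 3*(0*s - 2) = 3*(0 - 2) = 3*(-2) = -6)
m(-4, 0)*1869 = -6*1869 = -11214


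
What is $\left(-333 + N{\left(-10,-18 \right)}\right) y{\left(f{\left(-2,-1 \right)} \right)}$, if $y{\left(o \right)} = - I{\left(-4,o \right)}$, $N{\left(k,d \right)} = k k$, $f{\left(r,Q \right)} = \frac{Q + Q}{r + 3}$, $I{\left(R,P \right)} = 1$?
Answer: $233$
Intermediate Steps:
$f{\left(r,Q \right)} = \frac{2 Q}{3 + r}$
$N{\left(k,d \right)} = k^{2}$
$y{\left(o \right)} = -1$ ($y{\left(o \right)} = \left(-1\right) 1 = -1$)
$\left(-333 + N{\left(-10,-18 \right)}\right) y{\left(f{\left(-2,-1 \right)} \right)} = \left(-333 + \left(-10\right)^{2}\right) \left(-1\right) = \left(-333 + 100\right) \left(-1\right) = \left(-233\right) \left(-1\right) = 233$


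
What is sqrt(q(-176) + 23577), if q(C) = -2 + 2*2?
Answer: sqrt(23579) ≈ 153.55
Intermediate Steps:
q(C) = 2 (q(C) = -2 + 4 = 2)
sqrt(q(-176) + 23577) = sqrt(2 + 23577) = sqrt(23579)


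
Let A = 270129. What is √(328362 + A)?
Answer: 3*√66499 ≈ 773.62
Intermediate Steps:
√(328362 + A) = √(328362 + 270129) = √598491 = 3*√66499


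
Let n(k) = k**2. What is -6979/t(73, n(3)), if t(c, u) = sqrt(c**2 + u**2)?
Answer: -6979*sqrt(5410)/5410 ≈ -94.884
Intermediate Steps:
-6979/t(73, n(3)) = -6979/sqrt(73**2 + (3**2)**2) = -6979/sqrt(5329 + 9**2) = -6979/sqrt(5329 + 81) = -6979*sqrt(5410)/5410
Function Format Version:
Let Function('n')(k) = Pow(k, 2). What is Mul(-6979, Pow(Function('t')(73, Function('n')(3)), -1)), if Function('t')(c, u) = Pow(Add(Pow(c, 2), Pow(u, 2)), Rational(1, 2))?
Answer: Mul(Rational(-6979, 5410), Pow(5410, Rational(1, 2))) ≈ -94.884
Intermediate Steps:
Mul(-6979, Pow(Function('t')(73, Function('n')(3)), -1)) = Mul(-6979, Pow(Pow(Add(Pow(73, 2), Pow(Pow(3, 2), 2)), Rational(1, 2)), -1)) = Mul(-6979, Pow(Pow(Add(5329, Pow(9, 2)), Rational(1, 2)), -1)) = Mul(-6979, Pow(Pow(Add(5329, 81), Rational(1, 2)), -1)) = Mul(-6979, Pow(Pow(5410, Rational(1, 2)), -1)) = Mul(-6979, Mul(Rational(1, 5410), Pow(5410, Rational(1, 2)))) = Mul(Rational(-6979, 5410), Pow(5410, Rational(1, 2)))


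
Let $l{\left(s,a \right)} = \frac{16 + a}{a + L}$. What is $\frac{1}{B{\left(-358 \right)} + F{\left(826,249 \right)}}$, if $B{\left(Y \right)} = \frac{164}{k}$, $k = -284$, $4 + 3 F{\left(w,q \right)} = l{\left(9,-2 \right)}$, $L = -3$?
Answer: $- \frac{1065}{3029} \approx -0.3516$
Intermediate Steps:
$l{\left(s,a \right)} = \frac{16 + a}{-3 + a}$ ($l{\left(s,a \right)} = \frac{16 + a}{a - 3} = \frac{16 + a}{-3 + a}$)
$F{\left(w,q \right)} = - \frac{34}{15}$ ($F{\left(w,q \right)} = - \frac{4}{3} + \frac{\frac{1}{-3 - 2} \left(16 - 2\right)}{3} = - \frac{4}{3} + \frac{\frac{1}{-5} \cdot 14}{3} = - \frac{4}{3} + \frac{\left(- \frac{1}{5}\right) 14}{3} = - \frac{4}{3} + \frac{1}{3} \left(- \frac{14}{5}\right) = - \frac{4}{3} - \frac{14}{15} = - \frac{34}{15}$)
$B{\left(Y \right)} = - \frac{41}{71}$ ($B{\left(Y \right)} = \frac{164}{-284} = 164 \left(- \frac{1}{284}\right) = - \frac{41}{71}$)
$\frac{1}{B{\left(-358 \right)} + F{\left(826,249 \right)}} = \frac{1}{- \frac{41}{71} - \frac{34}{15}} = \frac{1}{- \frac{3029}{1065}} = - \frac{1065}{3029}$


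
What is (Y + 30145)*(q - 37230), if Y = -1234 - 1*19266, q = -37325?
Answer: -719082975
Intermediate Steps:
Y = -20500 (Y = -1234 - 19266 = -20500)
(Y + 30145)*(q - 37230) = (-20500 + 30145)*(-37325 - 37230) = 9645*(-74555) = -719082975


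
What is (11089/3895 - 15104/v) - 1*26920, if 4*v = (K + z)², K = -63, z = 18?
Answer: -42508200019/1577475 ≈ -26947.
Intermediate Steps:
v = 2025/4 (v = (-63 + 18)²/4 = (¼)*(-45)² = (¼)*2025 = 2025/4 ≈ 506.25)
(11089/3895 - 15104/v) - 1*26920 = (11089/3895 - 15104/2025/4) - 1*26920 = (11089*(1/3895) - 15104*4/2025) - 26920 = (11089/3895 - 60416/2025) - 26920 = -42573019/1577475 - 26920 = -42508200019/1577475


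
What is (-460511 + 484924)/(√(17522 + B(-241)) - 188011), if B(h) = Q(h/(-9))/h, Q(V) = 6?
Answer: -1106168922863/8518896582365 - 48826*√254423459/8518896582365 ≈ -0.12994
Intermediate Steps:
B(h) = 6/h
(-460511 + 484924)/(√(17522 + B(-241)) - 188011) = (-460511 + 484924)/(√(17522 + 6/(-241)) - 188011) = 24413/(√(17522 + 6*(-1/241)) - 188011) = 24413/(√(17522 - 6/241) - 188011) = 24413/(√(4222796/241) - 188011) = 24413/(2*√254423459/241 - 188011) = 24413/(-188011 + 2*√254423459/241)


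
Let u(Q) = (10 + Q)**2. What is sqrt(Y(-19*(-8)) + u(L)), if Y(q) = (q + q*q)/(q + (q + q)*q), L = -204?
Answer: sqrt(3501135565)/305 ≈ 194.00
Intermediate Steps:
Y(q) = (q + q**2)/(q + 2*q**2) (Y(q) = (q + q**2)/(q + (2*q)*q) = (q + q**2)/(q + 2*q**2))
sqrt(Y(-19*(-8)) + u(L)) = sqrt((1 - 19*(-8))/(1 + 2*(-19*(-8))) + (10 - 204)**2) = sqrt((1 + 152)/(1 + 2*152) + (-194)**2) = sqrt(153/(1 + 304) + 37636) = sqrt(153/305 + 37636) = sqrt(11479133/305) = sqrt(3501135565)/305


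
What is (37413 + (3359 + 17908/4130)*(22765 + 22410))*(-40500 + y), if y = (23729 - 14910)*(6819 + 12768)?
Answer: 10839539559446582052/413 ≈ 2.6246e+16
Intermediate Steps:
y = 172737753 (y = 8819*19587 = 172737753)
(37413 + (3359 + 17908/4130)*(22765 + 22410))*(-40500 + y) = (37413 + (3359 + 17908/4130)*(22765 + 22410))*(-40500 + 172737753) = (37413 + (3359 + 17908*(1/4130))*45175)*172697253 = (37413 + (3359 + 8954/2065)*45175)*172697253 = (37413 + (6945289/2065)*45175)*172697253 = (37413 + 62750686115/413)*172697253 = (62766137684/413)*172697253 = 10839539559446582052/413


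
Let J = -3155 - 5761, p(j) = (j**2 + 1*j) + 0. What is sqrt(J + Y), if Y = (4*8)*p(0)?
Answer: 2*I*sqrt(2229) ≈ 94.425*I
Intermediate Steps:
p(j) = j + j**2 (p(j) = (j**2 + j) + 0 = (j + j**2) + 0 = j + j**2)
J = -8916
Y = 0 (Y = (4*8)*(0*(1 + 0)) = 32*(0*1) = 32*0 = 0)
sqrt(J + Y) = sqrt(-8916 + 0) = sqrt(-8916) = 2*I*sqrt(2229)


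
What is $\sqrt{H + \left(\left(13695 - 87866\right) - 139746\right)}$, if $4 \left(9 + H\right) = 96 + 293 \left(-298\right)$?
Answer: $\frac{i \sqrt{942922}}{2} \approx 485.52 i$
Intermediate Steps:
$H = - \frac{43627}{2}$ ($H = -9 + \frac{96 + 293 \left(-298\right)}{4} = -9 + \frac{96 - 87314}{4} = -9 + \frac{1}{4} \left(-87218\right) = -9 - \frac{43609}{2} = - \frac{43627}{2} \approx -21814.0$)
$\sqrt{H + \left(\left(13695 - 87866\right) - 139746\right)} = \sqrt{- \frac{43627}{2} + \left(\left(13695 - 87866\right) - 139746\right)} = \sqrt{- \frac{43627}{2} - 213917} = \sqrt{- \frac{471461}{2}} = \frac{i \sqrt{942922}}{2}$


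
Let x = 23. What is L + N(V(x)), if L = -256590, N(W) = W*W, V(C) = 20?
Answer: -256190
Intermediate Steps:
N(W) = W²
L + N(V(x)) = -256590 + 20² = -256590 + 400 = -256190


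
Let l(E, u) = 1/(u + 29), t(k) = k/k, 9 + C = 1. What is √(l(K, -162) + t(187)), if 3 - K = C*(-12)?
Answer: 2*√4389/133 ≈ 0.99623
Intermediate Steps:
C = -8 (C = -9 + 1 = -8)
t(k) = 1
K = -93 (K = 3 - (-8)*(-12) = 3 - 1*96 = 3 - 96 = -93)
l(E, u) = 1/(29 + u)
√(l(K, -162) + t(187)) = √(1/(29 - 162) + 1) = √(1/(-133) + 1) = √(-1/133 + 1) = √(132/133) = 2*√4389/133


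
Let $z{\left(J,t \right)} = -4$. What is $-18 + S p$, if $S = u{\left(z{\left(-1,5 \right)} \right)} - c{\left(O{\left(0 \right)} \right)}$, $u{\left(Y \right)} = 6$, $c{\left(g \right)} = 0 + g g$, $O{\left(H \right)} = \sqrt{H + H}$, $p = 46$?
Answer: $258$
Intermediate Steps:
$O{\left(H \right)} = \sqrt{2} \sqrt{H}$ ($O{\left(H \right)} = \sqrt{2 H} = \sqrt{2} \sqrt{H}$)
$c{\left(g \right)} = g^{2}$ ($c{\left(g \right)} = 0 + g^{2} = g^{2}$)
$S = 6$ ($S = 6 - \left(\sqrt{2} \sqrt{0}\right)^{2} = 6 - \left(\sqrt{2} \cdot 0\right)^{2} = 6 - 0^{2} = 6 - 0 = 6 + 0 = 6$)
$-18 + S p = -18 + 6 \cdot 46 = -18 + 276 = 258$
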